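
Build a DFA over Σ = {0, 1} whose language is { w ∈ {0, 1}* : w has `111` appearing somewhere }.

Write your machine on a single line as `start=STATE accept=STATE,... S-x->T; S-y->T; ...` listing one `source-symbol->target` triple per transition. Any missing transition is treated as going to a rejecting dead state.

Track how much of `111` has been matched so far: state s0 is no progress, s3 is the absorbing accept state reached once `111` has occurred. Intermediate states record partial matches; on a mismatch, fall back to the longest reusable overlap.
        0   1  
>  s0   s0  s1 
   s1   s0  s2 
   s2   s0  s3 
 * s3   s3  s3 
(> = start, * = accepting)

start=s0; accept=s3; s0-0->s0; s0-1->s1; s1-0->s0; s1-1->s2; s2-0->s0; s2-1->s3; s3-0->s3; s3-1->s3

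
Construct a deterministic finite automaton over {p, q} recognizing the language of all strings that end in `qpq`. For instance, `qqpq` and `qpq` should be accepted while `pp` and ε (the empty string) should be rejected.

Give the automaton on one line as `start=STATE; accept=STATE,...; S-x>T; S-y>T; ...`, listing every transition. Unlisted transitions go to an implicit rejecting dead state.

start=s0; accept=s3; s0-p>s0; s0-q>s1; s1-p>s2; s1-q>s1; s2-p>s0; s2-q>s3; s3-p>s2; s3-q>s1

Remember how much of `qpq` the current input suffix matches. State s0 means no match yet; s1 means the last symbol is `q`; s2 means the last 2 symbols are `qp`; s3 means the last 3 symbols are `qpq`. Only s3 accepts. On a mismatch, fall back to the longest proper suffix that is still a prefix of `qpq`.
With 4 states:
        p   q  
>  s0   s0  s1 
   s1   s2  s1 
   s2   s0  s3 
 * s3   s2  s1 
(> = start, * = accepting)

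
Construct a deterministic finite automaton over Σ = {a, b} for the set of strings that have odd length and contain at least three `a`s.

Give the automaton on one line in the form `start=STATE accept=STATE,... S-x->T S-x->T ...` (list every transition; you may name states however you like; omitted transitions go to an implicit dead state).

Handle the two conditions separately and then intersect. One (2 states) tracks the input length modulo 2; the other (5 states) tracks the count of `a`s, saturating at 4. Each combined state is a pair, one component from each; accept when both components accept. After merging equivalent states the machine shrinks.
An 8-state machine:
        a   b  
>  s0   s1  s2 
   s1   s3  s4 
   s2   s4  s0 
   s3   s5  s6 
   s4   s6  s1 
 * s5   s7  s7 
   s6   s7  s3 
   s7   s5  s5 
(> = start, * = accepting)

start=s0 accept=s5 s0-a->s1 s0-b->s2 s1-a->s3 s1-b->s4 s2-a->s4 s2-b->s0 s3-a->s5 s3-b->s6 s4-a->s6 s4-b->s1 s5-a->s7 s5-b->s7 s6-a->s7 s6-b->s3 s7-a->s5 s7-b->s5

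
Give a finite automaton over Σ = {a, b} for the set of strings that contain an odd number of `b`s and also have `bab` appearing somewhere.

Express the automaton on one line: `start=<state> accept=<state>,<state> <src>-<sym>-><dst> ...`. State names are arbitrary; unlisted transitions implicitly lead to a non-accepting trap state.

Run two small machines in parallel and take their product. The first has 2 states tracking the count of `b`s modulo 2; the second has 4 states tracking whether and how much of `bab` has been seen. A product state is a pair (one from each), accepting exactly when both do.
        a   b  
>  S0   S0  S1 
   S1   S2  S3 
   S2   S4  S5 
   S3   S6  S1 
   S4   S4  S3 
   S5   S5  S7 
   S6   S0  S7 
 * S7   S7  S5 
(> = start, * = accepting)

start=S0 accept=S7 S0-a->S0 S0-b->S1 S1-a->S2 S1-b->S3 S2-a->S4 S2-b->S5 S3-a->S6 S3-b->S1 S4-a->S4 S4-b->S3 S5-a->S5 S5-b->S7 S6-a->S0 S6-b->S7 S7-a->S7 S7-b->S5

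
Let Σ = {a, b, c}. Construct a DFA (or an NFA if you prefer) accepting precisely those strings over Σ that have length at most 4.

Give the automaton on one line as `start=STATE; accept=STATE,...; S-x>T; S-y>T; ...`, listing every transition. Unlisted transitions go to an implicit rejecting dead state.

Count input length up to 5: every symbol moves from q0 toward q5, which means 'more than 4' and absorbs. Accept from {q0, q1, q2, q3, q4}.
        a   b   c  
>* q0   q1  q1  q1 
 * q1   q2  q2  q2 
 * q2   q3  q3  q3 
 * q3   q4  q4  q4 
 * q4   q5  q5  q5 
   q5   q5  q5  q5 
(> = start, * = accepting)

start=q0; accept=q0,q1,q2,q3,q4; q0-a>q1; q0-b>q1; q0-c>q1; q1-a>q2; q1-b>q2; q1-c>q2; q2-a>q3; q2-b>q3; q2-c>q3; q3-a>q4; q3-b>q4; q3-c>q4; q4-a>q5; q4-b>q5; q4-c>q5; q5-a>q5; q5-b>q5; q5-c>q5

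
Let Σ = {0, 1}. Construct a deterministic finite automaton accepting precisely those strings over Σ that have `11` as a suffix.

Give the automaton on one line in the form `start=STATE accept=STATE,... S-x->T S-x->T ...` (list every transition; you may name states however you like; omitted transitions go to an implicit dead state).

Remember how much of `11` the current input suffix matches. State S0 means no match yet; S1 means the last symbol is `1`; S2 means the last 2 symbols are `11`. Only S2 accepts. On a mismatch, fall back to the longest proper suffix that is still a prefix of `11`.
With 3 states:
        0   1  
>  S0   S0  S1 
   S1   S0  S2 
 * S2   S0  S2 
(> = start, * = accepting)

start=S0 accept=S2 S0-0->S0 S0-1->S1 S1-0->S0 S1-1->S2 S2-0->S0 S2-1->S2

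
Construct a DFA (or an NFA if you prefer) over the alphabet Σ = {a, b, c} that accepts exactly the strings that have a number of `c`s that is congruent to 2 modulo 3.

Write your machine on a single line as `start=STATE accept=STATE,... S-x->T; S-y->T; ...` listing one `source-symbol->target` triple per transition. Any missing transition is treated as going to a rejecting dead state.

Keep the running count of `c`s modulo 3: each `c` advances along the cycle S0 → S1 → S2 → S0 while other symbols loop. Accept at S2.
A 3-state machine:
        a   b   c  
>  S0   S0  S0  S1 
   S1   S1  S1  S2 
 * S2   S2  S2  S0 
(> = start, * = accepting)

start=S0; accept=S2; S0-a->S0; S0-b->S0; S0-c->S1; S1-a->S1; S1-b->S1; S1-c->S2; S2-a->S2; S2-b->S2; S2-c->S0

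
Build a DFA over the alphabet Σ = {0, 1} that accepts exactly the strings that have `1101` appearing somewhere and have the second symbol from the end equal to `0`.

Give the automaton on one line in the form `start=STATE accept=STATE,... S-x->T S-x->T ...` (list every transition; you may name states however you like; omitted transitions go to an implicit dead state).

start=s0 accept=s8,s11 s0-0->s1 s0-1->s2 s1-0->s3 s1-1->s4 s2-0->s5 s2-1->s6 s3-0->s3 s3-1->s4 s4-0->s5 s4-1->s6 s5-0->s3 s5-1->s4 s6-0->s7 s6-1->s6 s7-0->s3 s7-1->s8 s8-0->s9 s8-1->s10 s9-0->s11 s9-1->s8 s10-0->s9 s10-1->s10 s11-0->s11 s11-1->s8

Build one automaton per condition and run them in lockstep. One (5 states) tracks whether and how much of `1101` has been seen; the other (7 states) tracks the last 2 symbols read. Each combined state is a pair, one component from each; accept when both components accept.
          0    1  
>  s0     s1   s2 
   s1     s3   s4 
   s2     s5   s6 
   s3     s3   s4 
   s4     s5   s6 
   s5     s3   s4 
   s6     s7   s6 
   s7     s3   s8 
 * s8     s9  s10 
   s9    s11   s8 
   s10    s9  s10 
 * s11   s11   s8 
(> = start, * = accepting)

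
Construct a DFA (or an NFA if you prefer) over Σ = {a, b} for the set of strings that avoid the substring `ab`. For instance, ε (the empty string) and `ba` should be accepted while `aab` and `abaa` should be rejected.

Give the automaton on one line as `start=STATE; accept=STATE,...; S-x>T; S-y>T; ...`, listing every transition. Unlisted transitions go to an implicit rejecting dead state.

This is the complement of 'contains `ab`'. Use the same substring-matching states — S0 through S2 holding how much of `ab` has just been matched — but flip the accepting set: everything except the trap S2 accepts.
3 states suffice.
        a   b  
>* S0   S1  S0 
 * S1   S1  S2 
   S2   S2  S2 
(> = start, * = accepting)

start=S0; accept=S0,S1; S0-a>S1; S0-b>S0; S1-a>S1; S1-b>S2; S2-a>S2; S2-b>S2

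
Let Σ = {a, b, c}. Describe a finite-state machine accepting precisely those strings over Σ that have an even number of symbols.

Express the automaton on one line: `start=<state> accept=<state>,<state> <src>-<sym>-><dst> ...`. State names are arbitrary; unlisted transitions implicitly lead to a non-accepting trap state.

Count input length modulo 2: every symbol advances one step around the cycle s0 → s1 → s0. Accept at s0.
        a   b   c  
>* s0   s1  s1  s1 
   s1   s0  s0  s0 
(> = start, * = accepting)

start=s0 accept=s0 s0-a->s1 s0-b->s1 s0-c->s1 s1-a->s0 s1-b->s0 s1-c->s0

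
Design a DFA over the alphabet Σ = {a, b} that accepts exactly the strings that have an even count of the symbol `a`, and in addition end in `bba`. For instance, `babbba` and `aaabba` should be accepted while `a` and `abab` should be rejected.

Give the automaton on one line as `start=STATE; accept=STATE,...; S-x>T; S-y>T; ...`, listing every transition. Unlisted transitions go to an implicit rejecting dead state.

start=S0; accept=S4; S0-a>S1; S0-b>S0; S1-a>S0; S1-b>S2; S2-a>S0; S2-b>S3; S3-a>S4; S3-b>S3; S4-a>S1; S4-b>S0

Build one automaton per condition and run them in lockstep. The first has 2 states tracking the count of `a`s modulo 2; the second has 4 states tracking how much of the suffix `bba` has currently been matched. A product state is a pair (one from each), accepting exactly when both do. Minimizing collapses redundant product states.
A 5-state machine:
        a   b  
>  S0   S1  S0 
   S1   S0  S2 
   S2   S0  S3 
   S3   S4  S3 
 * S4   S1  S0 
(> = start, * = accepting)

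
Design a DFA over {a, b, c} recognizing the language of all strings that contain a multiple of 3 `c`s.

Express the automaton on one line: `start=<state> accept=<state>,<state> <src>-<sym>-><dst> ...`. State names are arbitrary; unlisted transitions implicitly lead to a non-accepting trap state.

start=q0 accept=q0 q0-a->q0 q0-b->q0 q0-c->q1 q1-a->q1 q1-b->q1 q1-c->q2 q2-a->q2 q2-b->q2 q2-c->q0

Keep the running count of `c`s modulo 3: each `c` advances along the cycle q0 → q1 → q2 → q0 while other symbols loop. Accept at q0.
With 3 states:
        a   b   c  
>* q0   q0  q0  q1 
   q1   q1  q1  q2 
   q2   q2  q2  q0 
(> = start, * = accepting)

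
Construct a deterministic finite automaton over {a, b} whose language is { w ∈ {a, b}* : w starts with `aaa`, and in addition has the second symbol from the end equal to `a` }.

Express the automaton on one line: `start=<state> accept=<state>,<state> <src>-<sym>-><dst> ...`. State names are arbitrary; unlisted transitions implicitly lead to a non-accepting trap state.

Handle the two conditions separately and then intersect. The first has 5 states tracking whether the input so far still matches the prefix `aaa`; the second has 7 states tracking the last 2 symbols read. A product state is a pair (one from each), accepting exactly when both do.
With 12 states:
          a    b  
>  s0     s1   s2 
   s1     s3   s4 
   s2     s5   s6 
   s3     s7   s4 
   s4     s5   s6 
   s5     s8   s4 
   s6     s5   s6 
 * s7     s7   s9 
   s8     s8   s4 
 * s9    s10  s11 
   s10    s7   s9 
   s11   s10  s11 
(> = start, * = accepting)

start=s0 accept=s7,s9 s0-a->s1 s0-b->s2 s1-a->s3 s1-b->s4 s2-a->s5 s2-b->s6 s3-a->s7 s3-b->s4 s4-a->s5 s4-b->s6 s5-a->s8 s5-b->s4 s6-a->s5 s6-b->s6 s7-a->s7 s7-b->s9 s8-a->s8 s8-b->s4 s9-a->s10 s9-b->s11 s10-a->s7 s10-b->s9 s11-a->s10 s11-b->s11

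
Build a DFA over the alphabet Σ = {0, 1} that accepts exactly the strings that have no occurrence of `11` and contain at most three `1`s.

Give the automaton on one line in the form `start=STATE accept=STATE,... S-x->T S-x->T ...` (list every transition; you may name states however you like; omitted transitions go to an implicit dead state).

start=s0 accept=s0,s1,s2,s4,s6,s8,s9 s0-0->s0 s0-1->s1 s1-0->s2 s1-1->s3 s2-0->s2 s2-1->s4 s3-0->s3 s3-1->s5 s4-0->s6 s4-1->s5 s5-0->s5 s5-1->s7 s6-0->s6 s6-1->s8 s7-0->s7 s7-1->s7 s8-0->s9 s8-1->s7 s9-0->s9 s9-1->s10 s10-0->s11 s10-1->s7 s11-0->s11 s11-1->s10

Handle the two conditions separately and then intersect. The first has 3 states tracking partial matches of the forbidden pattern `11`; the second has 5 states tracking the count of `1`s, saturating at 4. A product state is a pair (one from each), accepting exactly when both do.
A 12-state machine:
          0    1  
>* s0     s0   s1 
 * s1     s2   s3 
 * s2     s2   s4 
   s3     s3   s5 
 * s4     s6   s5 
   s5     s5   s7 
 * s6     s6   s8 
   s7     s7   s7 
 * s8     s9   s7 
 * s9     s9  s10 
   s10   s11   s7 
   s11   s11  s10 
(> = start, * = accepting)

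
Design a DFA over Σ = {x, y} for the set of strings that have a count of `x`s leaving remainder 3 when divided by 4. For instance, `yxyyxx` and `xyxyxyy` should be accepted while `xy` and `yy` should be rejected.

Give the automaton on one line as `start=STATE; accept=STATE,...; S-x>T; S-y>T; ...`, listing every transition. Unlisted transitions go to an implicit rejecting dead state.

start=A; accept=D; A-x>B; A-y>A; B-x>C; B-y>B; C-x>D; C-y>C; D-x>A; D-y>D

The only thing that matters is how many `x`s have appeared, reduced mod 4. Use one state per residue: A for 0, …, D for 3. Reading `x` moves to the next residue; anything else stays put. D is accepting.
With 4 states:
       x  y 
>  A   B  A 
   B   C  B 
   C   D  C 
 * D   A  D 
(> = start, * = accepting)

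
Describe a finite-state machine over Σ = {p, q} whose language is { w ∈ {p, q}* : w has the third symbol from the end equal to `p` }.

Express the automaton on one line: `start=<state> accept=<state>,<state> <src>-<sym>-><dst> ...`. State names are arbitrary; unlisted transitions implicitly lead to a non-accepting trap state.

start=S0 accept=S7,S8,S9,S10 S0-p->S1 S0-q->S2 S1-p->S3 S1-q->S4 S2-p->S5 S2-q->S6 S3-p->S7 S3-q->S8 S4-p->S9 S4-q->S10 S5-p->S11 S5-q->S12 S6-p->S13 S6-q->S14 S7-p->S7 S7-q->S8 S8-p->S9 S8-q->S10 S9-p->S11 S9-q->S12 S10-p->S13 S10-q->S14 S11-p->S7 S11-q->S8 S12-p->S9 S12-q->S10 S13-p->S11 S13-q->S12 S14-p->S13 S14-q->S14

A DFA must remember the last 3 symbols (since which symbol is third-to-last isn't known until the input ends). Use one state per possible window of the last ≤3 symbols; accept from those whose window starts with `p`.
          p    q  
>  S0     S1   S2 
   S1     S3   S4 
   S2     S5   S6 
   S3     S7   S8 
   S4     S9  S10 
   S5    S11  S12 
   S6    S13  S14 
 * S7     S7   S8 
 * S8     S9  S10 
 * S9    S11  S12 
 * S10   S13  S14 
   S11    S7   S8 
   S12    S9  S10 
   S13   S11  S12 
   S14   S13  S14 
(> = start, * = accepting)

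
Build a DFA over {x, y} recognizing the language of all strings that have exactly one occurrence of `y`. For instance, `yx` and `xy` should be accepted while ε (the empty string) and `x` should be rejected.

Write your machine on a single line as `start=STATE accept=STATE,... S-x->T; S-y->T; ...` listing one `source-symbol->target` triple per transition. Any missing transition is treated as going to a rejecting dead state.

Only the number of `y`s matters, and only up to 2. Make a chain A → B → C advanced by each `y` (with C absorbing); every other symbol self-loops. The accepting set is {B}.
With 3 states:
       x  y 
>  A   A  B 
 * B   B  C 
   C   C  C 
(> = start, * = accepting)

start=A; accept=B; A-x->A; A-y->B; B-x->B; B-y->C; C-x->C; C-y->C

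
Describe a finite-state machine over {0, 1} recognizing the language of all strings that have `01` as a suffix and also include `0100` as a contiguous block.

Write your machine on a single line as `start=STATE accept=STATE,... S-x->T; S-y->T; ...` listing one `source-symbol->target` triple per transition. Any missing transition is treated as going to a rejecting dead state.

Handle the two conditions separately and then intersect. The first has 3 states tracking how much of the suffix `01` has currently been matched; the second has 5 states tracking whether and how much of `0100` has been seen. A product state is a pair (one from each), accepting exactly when both do.
        0   1  
>  S0   S1  S0 
   S1   S1  S2 
   S2   S3  S0 
   S3   S4  S2 
   S4   S4  S5 
 * S5   S4  S6 
   S6   S4  S6 
(> = start, * = accepting)

start=S0; accept=S5; S0-0->S1; S0-1->S0; S1-0->S1; S1-1->S2; S2-0->S3; S2-1->S0; S3-0->S4; S3-1->S2; S4-0->S4; S4-1->S5; S5-0->S4; S5-1->S6; S6-0->S4; S6-1->S6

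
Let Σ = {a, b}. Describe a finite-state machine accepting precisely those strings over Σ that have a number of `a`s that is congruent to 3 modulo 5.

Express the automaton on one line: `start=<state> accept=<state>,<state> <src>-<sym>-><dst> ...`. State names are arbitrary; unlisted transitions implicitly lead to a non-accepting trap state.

Keep the running count of `a`s modulo 5: each `a` advances along the cycle q0 → q1 → q2 → q3 → q4 → q0 while other symbols loop. Accept at q3.
A 5-state machine:
        a   b  
>  q0   q1  q0 
   q1   q2  q1 
   q2   q3  q2 
 * q3   q4  q3 
   q4   q0  q4 
(> = start, * = accepting)

start=q0 accept=q3 q0-a->q1 q0-b->q0 q1-a->q2 q1-b->q1 q2-a->q3 q2-b->q2 q3-a->q4 q3-b->q3 q4-a->q0 q4-b->q4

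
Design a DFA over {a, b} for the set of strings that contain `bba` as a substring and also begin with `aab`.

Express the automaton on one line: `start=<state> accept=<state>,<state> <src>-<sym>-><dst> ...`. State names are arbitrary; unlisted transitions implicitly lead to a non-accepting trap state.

start=q0 accept=q10 q0-a->q1 q0-b->q2 q1-a->q3 q1-b->q2 q2-a->q4 q2-b->q5 q3-a->q4 q3-b->q6 q4-a->q4 q4-b->q2 q5-a->q7 q5-b->q5 q6-a->q8 q6-b->q9 q7-a->q7 q7-b->q7 q8-a->q8 q8-b->q6 q9-a->q10 q9-b->q9 q10-a->q10 q10-b->q10

Run two small machines in parallel and take their product. One (4 states) tracks whether and how much of `bba` has been seen; the other (5 states) tracks whether the input so far still matches the prefix `aab`. Each combined state is a pair, one component from each; accept when both components accept.
With 11 states:
          a    b  
>  q0     q1   q2 
   q1     q3   q2 
   q2     q4   q5 
   q3     q4   q6 
   q4     q4   q2 
   q5     q7   q5 
   q6     q8   q9 
   q7     q7   q7 
   q8     q8   q6 
   q9    q10   q9 
 * q10   q10  q10 
(> = start, * = accepting)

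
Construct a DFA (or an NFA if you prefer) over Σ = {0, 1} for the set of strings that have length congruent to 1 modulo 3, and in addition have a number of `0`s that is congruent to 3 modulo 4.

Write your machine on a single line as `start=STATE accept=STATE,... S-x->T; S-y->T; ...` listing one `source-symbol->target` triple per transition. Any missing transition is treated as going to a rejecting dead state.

Handle the two conditions separately and then intersect. The first has 3 states tracking the input length modulo 3; the second has 4 states tracking the count of `0`s modulo 4. A product state is a pair (one from each), accepting exactly when both do.
A 12-state machine:
          0    1  
>  q0     q1   q2 
   q1     q3   q4 
   q2     q4   q5 
   q3     q6   q7 
   q4     q7   q8 
   q5     q8   q0 
   q6     q2   q9 
   q7     q9  q10 
   q8    q10   q1 
 * q9     q5  q11 
   q10   q11   q3 
   q11    q0   q6 
(> = start, * = accepting)

start=q0; accept=q9; q0-0->q1; q0-1->q2; q1-0->q3; q1-1->q4; q2-0->q4; q2-1->q5; q3-0->q6; q3-1->q7; q4-0->q7; q4-1->q8; q5-0->q8; q5-1->q0; q6-0->q2; q6-1->q9; q7-0->q9; q7-1->q10; q8-0->q10; q8-1->q1; q9-0->q5; q9-1->q11; q10-0->q11; q10-1->q3; q11-0->q0; q11-1->q6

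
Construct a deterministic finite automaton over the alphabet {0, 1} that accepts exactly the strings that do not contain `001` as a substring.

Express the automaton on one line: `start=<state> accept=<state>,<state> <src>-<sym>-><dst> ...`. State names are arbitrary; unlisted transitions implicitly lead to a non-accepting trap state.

Track partial matches of the forbidden pattern `001`. State q3 is a dead state reached once `001` has occurred; every other state accepts. q0 means no part of `001` is currently matched.
4 states suffice.
        0   1  
>* q0   q1  q0 
 * q1   q2  q0 
 * q2   q2  q3 
   q3   q3  q3 
(> = start, * = accepting)

start=q0 accept=q0,q1,q2 q0-0->q1 q0-1->q0 q1-0->q2 q1-1->q0 q2-0->q2 q2-1->q3 q3-0->q3 q3-1->q3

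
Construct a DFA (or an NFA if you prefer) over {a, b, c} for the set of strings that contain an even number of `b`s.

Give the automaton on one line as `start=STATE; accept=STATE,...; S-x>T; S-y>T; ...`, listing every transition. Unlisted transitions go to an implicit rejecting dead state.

The only thing that matters is how many `b`s have appeared, reduced mod 2. Use one state per residue: q0 for 0, …, q1 for 1. Reading `b` moves to the next residue; anything else stays put. q0 is accepting.
A 2-state machine:
        a   b   c  
>* q0   q0  q1  q0 
   q1   q1  q0  q1 
(> = start, * = accepting)

start=q0; accept=q0; q0-a>q0; q0-b>q1; q0-c>q0; q1-a>q1; q1-b>q0; q1-c>q1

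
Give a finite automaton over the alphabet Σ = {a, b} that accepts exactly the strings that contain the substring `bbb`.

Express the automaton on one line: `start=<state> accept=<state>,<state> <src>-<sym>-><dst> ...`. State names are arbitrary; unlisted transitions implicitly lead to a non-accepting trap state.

start=s0 accept=s3 s0-a->s0 s0-b->s1 s1-a->s0 s1-b->s2 s2-a->s0 s2-b->s3 s3-a->s3 s3-b->s3

Track how much of `bbb` has been matched so far: state s0 is no progress, s3 is the absorbing accept state reached once `bbb` has occurred. Intermediate states record partial matches; on a mismatch, fall back to the longest reusable overlap.
4 states suffice.
        a   b  
>  s0   s0  s1 
   s1   s0  s2 
   s2   s0  s3 
 * s3   s3  s3 
(> = start, * = accepting)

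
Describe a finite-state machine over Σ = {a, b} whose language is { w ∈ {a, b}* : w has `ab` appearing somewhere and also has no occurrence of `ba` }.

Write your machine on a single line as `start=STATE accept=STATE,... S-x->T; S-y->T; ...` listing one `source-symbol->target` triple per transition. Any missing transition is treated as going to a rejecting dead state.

start=q0; accept=q3; q0-a->q1; q0-b->q2; q1-a->q1; q1-b->q3; q2-a->q2; q2-b->q2; q3-a->q2; q3-b->q3

Handle the two conditions separately and then intersect. One (3 states) tracks whether and how much of `ab` has been seen; the other (3 states) tracks partial matches of the forbidden pattern `ba`. Each combined state is a pair, one component from each; accept when both components accept. After merging equivalent states the machine shrinks.
With 4 states:
        a   b  
>  q0   q1  q2 
   q1   q1  q3 
   q2   q2  q2 
 * q3   q2  q3 
(> = start, * = accepting)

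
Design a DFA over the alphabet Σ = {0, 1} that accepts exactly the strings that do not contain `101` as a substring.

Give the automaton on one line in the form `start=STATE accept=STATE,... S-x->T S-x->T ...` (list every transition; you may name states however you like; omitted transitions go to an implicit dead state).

start=q0 accept=q0,q1,q2 q0-0->q0 q0-1->q1 q1-0->q2 q1-1->q1 q2-0->q0 q2-1->q3 q3-0->q3 q3-1->q3

This is the complement of 'contains `101`'. Use the same substring-matching states — q0 through q3 holding how much of `101` has just been matched — but flip the accepting set: everything except the trap q3 accepts.
        0   1  
>* q0   q0  q1 
 * q1   q2  q1 
 * q2   q0  q3 
   q3   q3  q3 
(> = start, * = accepting)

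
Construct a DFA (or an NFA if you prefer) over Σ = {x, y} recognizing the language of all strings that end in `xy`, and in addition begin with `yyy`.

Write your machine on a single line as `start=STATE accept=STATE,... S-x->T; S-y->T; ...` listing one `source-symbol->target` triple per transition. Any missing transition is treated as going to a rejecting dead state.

start=s0; accept=s6; s0-x->s1; s0-y->s2; s1-x->s1; s1-y->s1; s2-x->s1; s2-y->s3; s3-x->s1; s3-y->s4; s4-x->s5; s4-y->s4; s5-x->s5; s5-y->s6; s6-x->s5; s6-y->s4

Run two small machines in parallel and take their product. The first has 3 states tracking how much of the suffix `xy` has currently been matched; the second has 5 states tracking whether the input so far still matches the prefix `yyy`. A product state is a pair (one from each), accepting exactly when both do. Equivalent product states are then merged.
A 7-state machine:
        x   y  
>  s0   s1  s2 
   s1   s1  s1 
   s2   s1  s3 
   s3   s1  s4 
   s4   s5  s4 
   s5   s5  s6 
 * s6   s5  s4 
(> = start, * = accepting)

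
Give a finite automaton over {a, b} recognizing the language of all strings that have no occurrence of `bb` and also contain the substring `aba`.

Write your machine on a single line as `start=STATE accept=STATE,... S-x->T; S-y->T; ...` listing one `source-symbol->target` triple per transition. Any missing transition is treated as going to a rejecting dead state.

start=q0; accept=q5,q7; q0-a->q1; q0-b->q2; q1-a->q1; q1-b->q3; q2-a->q1; q2-b->q4; q3-a->q5; q3-b->q4; q4-a->q6; q4-b->q4; q5-a->q5; q5-b->q7; q6-a->q6; q6-b->q8; q7-a->q5; q7-b->q9; q8-a->q9; q8-b->q4; q9-a->q9; q9-b->q9

Run two small machines in parallel and take their product. The first has 3 states tracking partial matches of the forbidden pattern `bb`; the second has 4 states tracking whether and how much of `aba` has been seen. A product state is a pair (one from each), accepting exactly when both do.
        a   b  
>  q0   q1  q2 
   q1   q1  q3 
   q2   q1  q4 
   q3   q5  q4 
   q4   q6  q4 
 * q5   q5  q7 
   q6   q6  q8 
 * q7   q5  q9 
   q8   q9  q4 
   q9   q9  q9 
(> = start, * = accepting)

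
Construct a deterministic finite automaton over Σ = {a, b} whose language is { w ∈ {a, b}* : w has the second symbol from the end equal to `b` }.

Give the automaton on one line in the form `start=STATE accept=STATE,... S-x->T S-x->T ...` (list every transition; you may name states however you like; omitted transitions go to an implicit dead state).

start=S0 accept=S5,S6 S0-a->S1 S0-b->S2 S1-a->S3 S1-b->S4 S2-a->S5 S2-b->S6 S3-a->S3 S3-b->S4 S4-a->S5 S4-b->S6 S5-a->S3 S5-b->S4 S6-a->S5 S6-b->S6

A DFA must remember the last 2 symbols (since which symbol is second-to-last isn't known until the input ends). Use one state per possible window of the last ≤2 symbols; accept from those whose window starts with `b`.
7 states suffice.
        a   b  
>  S0   S1  S2 
   S1   S3  S4 
   S2   S5  S6 
   S3   S3  S4 
   S4   S5  S6 
 * S5   S3  S4 
 * S6   S5  S6 
(> = start, * = accepting)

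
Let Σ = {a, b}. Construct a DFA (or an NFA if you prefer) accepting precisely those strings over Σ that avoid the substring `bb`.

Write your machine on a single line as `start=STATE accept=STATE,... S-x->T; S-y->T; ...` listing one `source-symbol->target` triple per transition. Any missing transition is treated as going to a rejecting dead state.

start=s0; accept=s0,s1; s0-a->s0; s0-b->s1; s1-a->s0; s1-b->s2; s2-a->s2; s2-b->s2

Track partial matches of the forbidden pattern `bb`. State s2 is a dead state reached once `bb` has occurred; every other state accepts. s0 means no part of `bb` is currently matched.
3 states suffice.
        a   b  
>* s0   s0  s1 
 * s1   s0  s2 
   s2   s2  s2 
(> = start, * = accepting)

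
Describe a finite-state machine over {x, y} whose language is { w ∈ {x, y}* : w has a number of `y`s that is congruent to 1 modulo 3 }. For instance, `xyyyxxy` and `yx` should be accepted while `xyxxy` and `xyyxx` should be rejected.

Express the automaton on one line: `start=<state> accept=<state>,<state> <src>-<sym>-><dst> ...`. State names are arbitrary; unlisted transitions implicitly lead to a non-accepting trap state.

Keep the running count of `y`s modulo 3: each `y` advances along the cycle A → B → C → A while other symbols loop. Accept at B.
       x  y 
>  A   A  B 
 * B   B  C 
   C   C  A 
(> = start, * = accepting)

start=A accept=B A-x->A A-y->B B-x->B B-y->C C-x->C C-y->A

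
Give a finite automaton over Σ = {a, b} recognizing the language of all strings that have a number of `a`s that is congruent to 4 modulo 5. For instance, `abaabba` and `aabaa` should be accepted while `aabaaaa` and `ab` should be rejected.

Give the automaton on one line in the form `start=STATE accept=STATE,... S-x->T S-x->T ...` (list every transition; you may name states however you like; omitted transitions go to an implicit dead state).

The only thing that matters is how many `a`s have appeared, reduced mod 5. Use one state per residue: s0 for 0, …, s4 for 4. Reading `a` moves to the next residue; anything else stays put. s4 is accepting.
        a   b  
>  s0   s1  s0 
   s1   s2  s1 
   s2   s3  s2 
   s3   s4  s3 
 * s4   s0  s4 
(> = start, * = accepting)

start=s0 accept=s4 s0-a->s1 s0-b->s0 s1-a->s2 s1-b->s1 s2-a->s3 s2-b->s2 s3-a->s4 s3-b->s3 s4-a->s0 s4-b->s4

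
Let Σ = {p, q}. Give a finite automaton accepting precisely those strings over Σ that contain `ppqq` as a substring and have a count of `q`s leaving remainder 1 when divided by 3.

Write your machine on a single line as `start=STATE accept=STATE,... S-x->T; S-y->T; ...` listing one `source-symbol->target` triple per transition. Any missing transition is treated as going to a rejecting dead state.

Handle the two conditions separately and then intersect. One (5 states) tracks whether and how much of `ppqq` has been seen; the other (3 states) tracks the count of `q`s modulo 3. Each combined state is a pair, one component from each; accept when both components accept.
With 15 states:
          p    q  
>  s0     s1   s2 
   s1     s3   s2 
   s2     s4   s5 
   s3     s3   s6 
   s4     s7   s5 
   s5     s8   s0 
   s6     s4   s9 
   s7     s7  s10 
   s8    s11   s0 
   s9     s9  s12 
   s10    s8  s12 
   s11   s11  s13 
   s12   s12  s14 
   s13    s1  s14 
 * s14   s14   s9 
(> = start, * = accepting)

start=s0; accept=s14; s0-p->s1; s0-q->s2; s1-p->s3; s1-q->s2; s2-p->s4; s2-q->s5; s3-p->s3; s3-q->s6; s4-p->s7; s4-q->s5; s5-p->s8; s5-q->s0; s6-p->s4; s6-q->s9; s7-p->s7; s7-q->s10; s8-p->s11; s8-q->s0; s9-p->s9; s9-q->s12; s10-p->s8; s10-q->s12; s11-p->s11; s11-q->s13; s12-p->s12; s12-q->s14; s13-p->s1; s13-q->s14; s14-p->s14; s14-q->s9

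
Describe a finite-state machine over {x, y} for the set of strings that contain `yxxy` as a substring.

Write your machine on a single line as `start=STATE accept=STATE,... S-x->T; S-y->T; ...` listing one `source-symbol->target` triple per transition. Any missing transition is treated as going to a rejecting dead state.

start=q0; accept=q4; q0-x->q0; q0-y->q1; q1-x->q2; q1-y->q1; q2-x->q3; q2-y->q1; q3-x->q0; q3-y->q4; q4-x->q4; q4-y->q4

States q0..q3 record the length of the longest prefix of `yxxy` that matches the current input suffix. Reaching q4 means `yxxy` has been seen, and we stay there forever. Accept from q4.
5 states suffice.
        x   y  
>  q0   q0  q1 
   q1   q2  q1 
   q2   q3  q1 
   q3   q0  q4 
 * q4   q4  q4 
(> = start, * = accepting)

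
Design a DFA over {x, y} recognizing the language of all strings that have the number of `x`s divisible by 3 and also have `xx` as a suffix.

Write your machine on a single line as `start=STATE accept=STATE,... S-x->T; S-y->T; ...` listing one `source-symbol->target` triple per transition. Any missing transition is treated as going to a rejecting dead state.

start=s0; accept=s3; s0-x->s1; s0-y->s0; s1-x->s2; s1-y->s1; s2-x->s3; s2-y->s4; s3-x->s1; s3-y->s0; s4-x->s0; s4-y->s4

Run two small machines in parallel and take their product. The first has 3 states tracking the count of `x`s modulo 3; the second has 3 states tracking how much of the suffix `xx` has currently been matched. A product state is a pair (one from each), accepting exactly when both do. Minimizing collapses redundant product states.
With 5 states:
        x   y  
>  s0   s1  s0 
   s1   s2  s1 
   s2   s3  s4 
 * s3   s1  s0 
   s4   s0  s4 
(> = start, * = accepting)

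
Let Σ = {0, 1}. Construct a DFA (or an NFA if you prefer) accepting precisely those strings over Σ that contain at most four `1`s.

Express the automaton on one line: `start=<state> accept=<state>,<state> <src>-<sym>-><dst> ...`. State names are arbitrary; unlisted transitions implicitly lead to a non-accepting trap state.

start=q0 accept=q0,q1,q2,q3,q4 q0-0->q0 q0-1->q1 q1-0->q1 q1-1->q2 q2-0->q2 q2-1->q3 q3-0->q3 q3-1->q4 q4-0->q4 q4-1->q5 q5-0->q5 q5-1->q5

Only the number of `1`s matters, and only up to 5. Make a chain q0 → q1 → q2 → q3 → q4 → q5 advanced by each `1` (with q5 absorbing); every other symbol self-loops. The accepting set is {q0, q1, q2, q3, q4}.
A 6-state machine:
        0   1  
>* q0   q0  q1 
 * q1   q1  q2 
 * q2   q2  q3 
 * q3   q3  q4 
 * q4   q4  q5 
   q5   q5  q5 
(> = start, * = accepting)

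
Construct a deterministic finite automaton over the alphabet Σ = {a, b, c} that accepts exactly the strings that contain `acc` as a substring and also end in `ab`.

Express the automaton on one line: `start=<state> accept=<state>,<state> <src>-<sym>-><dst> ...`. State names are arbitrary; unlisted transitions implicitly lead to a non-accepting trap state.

start=q0 accept=q6 q0-a->q1 q0-b->q0 q0-c->q0 q1-a->q1 q1-b->q2 q1-c->q3 q2-a->q1 q2-b->q0 q2-c->q0 q3-a->q1 q3-b->q0 q3-c->q4 q4-a->q5 q4-b->q4 q4-c->q4 q5-a->q5 q5-b->q6 q5-c->q4 q6-a->q5 q6-b->q4 q6-c->q4

Handle the two conditions separately and then intersect. One (4 states) tracks whether and how much of `acc` has been seen; the other (3 states) tracks how much of the suffix `ab` has currently been matched. Each combined state is a pair, one component from each; accept when both components accept.
7 states suffice.
        a   b   c  
>  q0   q1  q0  q0 
   q1   q1  q2  q3 
   q2   q1  q0  q0 
   q3   q1  q0  q4 
   q4   q5  q4  q4 
   q5   q5  q6  q4 
 * q6   q5  q4  q4 
(> = start, * = accepting)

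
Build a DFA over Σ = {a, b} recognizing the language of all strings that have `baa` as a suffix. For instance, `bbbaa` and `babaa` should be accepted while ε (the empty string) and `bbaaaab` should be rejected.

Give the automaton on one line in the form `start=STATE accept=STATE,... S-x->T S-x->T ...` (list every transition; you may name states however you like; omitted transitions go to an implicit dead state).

Let each state record the length of the longest suffix of the input read so far that is also a prefix of `baa`. s1 means the last symbol is `b`; s2 means the last 2 symbols are `ba`; s3 means the last 3 symbols are `baa`. Accept only at s3, where the string currently ends in `baa`.
        a   b  
>  s0   s0  s1 
   s1   s2  s1 
   s2   s3  s1 
 * s3   s0  s1 
(> = start, * = accepting)

start=s0 accept=s3 s0-a->s0 s0-b->s1 s1-a->s2 s1-b->s1 s2-a->s3 s2-b->s1 s3-a->s0 s3-b->s1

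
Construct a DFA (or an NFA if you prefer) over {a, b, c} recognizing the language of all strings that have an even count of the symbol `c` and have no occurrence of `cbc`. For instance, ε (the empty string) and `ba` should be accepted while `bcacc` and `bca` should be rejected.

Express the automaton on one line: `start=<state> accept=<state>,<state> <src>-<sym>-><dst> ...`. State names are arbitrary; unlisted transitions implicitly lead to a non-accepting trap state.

Handle the two conditions separately and then intersect. One (2 states) tracks the count of `c`s modulo 2; the other (4 states) tracks partial matches of the forbidden pattern `cbc`. Each combined state is a pair, one component from each; accept when both components accept.
        a   b   c  
>* s0   s0  s0  s1 
   s1   s2  s3  s4 
   s2   s2  s2  s4 
   s3   s2  s2  s5 
 * s4   s0  s6  s1 
   s5   s5  s5  s7 
 * s6   s0  s0  s7 
   s7   s7  s7  s5 
(> = start, * = accepting)

start=s0 accept=s0,s4,s6 s0-a->s0 s0-b->s0 s0-c->s1 s1-a->s2 s1-b->s3 s1-c->s4 s2-a->s2 s2-b->s2 s2-c->s4 s3-a->s2 s3-b->s2 s3-c->s5 s4-a->s0 s4-b->s6 s4-c->s1 s5-a->s5 s5-b->s5 s5-c->s7 s6-a->s0 s6-b->s0 s6-c->s7 s7-a->s7 s7-b->s7 s7-c->s5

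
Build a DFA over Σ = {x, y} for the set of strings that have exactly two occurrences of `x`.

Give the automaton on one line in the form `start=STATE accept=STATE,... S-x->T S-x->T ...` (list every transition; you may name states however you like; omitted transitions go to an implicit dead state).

start=q0 accept=q2 q0-x->q1 q0-y->q0 q1-x->q2 q1-y->q1 q2-x->q3 q2-y->q2 q3-x->q3 q3-y->q3

Only the number of `x`s matters, and only up to 3. Make a chain q0 → q1 → q2 → q3 advanced by each `x` (with q3 absorbing); every other symbol self-loops. The accepting set is {q2}.
With 4 states:
        x   y  
>  q0   q1  q0 
   q1   q2  q1 
 * q2   q3  q2 
   q3   q3  q3 
(> = start, * = accepting)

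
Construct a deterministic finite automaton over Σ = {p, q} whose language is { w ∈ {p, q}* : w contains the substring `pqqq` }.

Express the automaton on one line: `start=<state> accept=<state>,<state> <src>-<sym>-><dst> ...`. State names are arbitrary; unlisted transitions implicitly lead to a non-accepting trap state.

States s0..s3 record the length of the longest prefix of `pqqq` that matches the current input suffix. Reaching s4 means `pqqq` has been seen, and we stay there forever. Accept from s4.
5 states suffice.
        p   q  
>  s0   s1  s0 
   s1   s1  s2 
   s2   s1  s3 
   s3   s1  s4 
 * s4   s4  s4 
(> = start, * = accepting)

start=s0 accept=s4 s0-p->s1 s0-q->s0 s1-p->s1 s1-q->s2 s2-p->s1 s2-q->s3 s3-p->s1 s3-q->s4 s4-p->s4 s4-q->s4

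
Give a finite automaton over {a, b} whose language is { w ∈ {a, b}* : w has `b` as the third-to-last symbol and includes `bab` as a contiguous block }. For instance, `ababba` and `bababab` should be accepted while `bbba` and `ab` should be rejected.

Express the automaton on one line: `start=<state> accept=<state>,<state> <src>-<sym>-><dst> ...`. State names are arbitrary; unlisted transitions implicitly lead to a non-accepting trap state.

Handle the two conditions separately and then intersect. The first has 15 states tracking the last 3 symbols read; the second has 4 states tracking whether and how much of `bab` has been seen. A product state is a pair (one from each), accepting exactly when both do. Equivalent product states are then merged.
11 states suffice.
          a    b  
>  q0     q0   q1 
   q1     q2   q1 
   q2     q0   q3 
 * q3     q4   q5 
   q4     q6   q3 
   q5     q7   q8 
 * q6     q9  q10 
 * q7     q6   q3 
 * q8     q7   q8 
   q9     q9  q10 
   q10    q4   q5 
(> = start, * = accepting)

start=q0 accept=q3,q6,q7,q8 q0-a->q0 q0-b->q1 q1-a->q2 q1-b->q1 q2-a->q0 q2-b->q3 q3-a->q4 q3-b->q5 q4-a->q6 q4-b->q3 q5-a->q7 q5-b->q8 q6-a->q9 q6-b->q10 q7-a->q6 q7-b->q3 q8-a->q7 q8-b->q8 q9-a->q9 q9-b->q10 q10-a->q4 q10-b->q5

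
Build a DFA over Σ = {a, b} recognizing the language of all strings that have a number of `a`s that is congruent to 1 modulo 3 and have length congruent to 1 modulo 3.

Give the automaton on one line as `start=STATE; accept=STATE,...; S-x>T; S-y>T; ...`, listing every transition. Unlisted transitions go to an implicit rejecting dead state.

start=q0; accept=q1; q0-a>q1; q0-b>q2; q1-a>q3; q1-b>q4; q2-a>q4; q2-b>q5; q3-a>q0; q3-b>q6; q4-a>q6; q4-b>q7; q5-a>q7; q5-b>q0; q6-a>q2; q6-b>q8; q7-a>q8; q7-b>q1; q8-a>q5; q8-b>q3

Handle the two conditions separately and then intersect. The first has 3 states tracking the count of `a`s modulo 3; the second has 3 states tracking the input length modulo 3. A product state is a pair (one from each), accepting exactly when both do.
A 9-state machine:
        a   b  
>  q0   q1  q2 
 * q1   q3  q4 
   q2   q4  q5 
   q3   q0  q6 
   q4   q6  q7 
   q5   q7  q0 
   q6   q2  q8 
   q7   q8  q1 
   q8   q5  q3 
(> = start, * = accepting)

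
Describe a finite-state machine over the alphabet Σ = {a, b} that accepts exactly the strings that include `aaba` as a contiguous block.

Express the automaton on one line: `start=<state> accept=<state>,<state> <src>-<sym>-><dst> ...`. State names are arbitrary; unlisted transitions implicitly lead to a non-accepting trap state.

start=s0 accept=s4 s0-a->s1 s0-b->s0 s1-a->s2 s1-b->s0 s2-a->s2 s2-b->s3 s3-a->s4 s3-b->s0 s4-a->s4 s4-b->s4

Track how much of `aaba` has been matched so far: state s0 is no progress, s4 is the absorbing accept state reached once `aaba` has occurred. Intermediate states record partial matches; on a mismatch, fall back to the longest reusable overlap.
5 states suffice.
        a   b  
>  s0   s1  s0 
   s1   s2  s0 
   s2   s2  s3 
   s3   s4  s0 
 * s4   s4  s4 
(> = start, * = accepting)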